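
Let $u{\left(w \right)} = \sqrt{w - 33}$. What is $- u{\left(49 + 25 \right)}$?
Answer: $- \sqrt{41} \approx -6.4031$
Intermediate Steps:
$u{\left(w \right)} = \sqrt{-33 + w}$
$- u{\left(49 + 25 \right)} = - \sqrt{-33 + \left(49 + 25\right)} = - \sqrt{-33 + 74} = - \sqrt{41}$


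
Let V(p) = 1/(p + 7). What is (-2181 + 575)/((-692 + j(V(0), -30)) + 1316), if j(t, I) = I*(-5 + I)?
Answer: -803/837 ≈ -0.95938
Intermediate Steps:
V(p) = 1/(7 + p)
(-2181 + 575)/((-692 + j(V(0), -30)) + 1316) = (-2181 + 575)/((-692 - 30*(-5 - 30)) + 1316) = -1606/((-692 - 30*(-35)) + 1316) = -1606/((-692 + 1050) + 1316) = -1606/(358 + 1316) = -1606/1674 = -1606*1/1674 = -803/837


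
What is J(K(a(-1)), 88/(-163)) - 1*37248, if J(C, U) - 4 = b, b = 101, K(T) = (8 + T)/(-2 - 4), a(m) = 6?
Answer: -37143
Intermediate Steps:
K(T) = -4/3 - T/6 (K(T) = (8 + T)/(-6) = (8 + T)*(-⅙) = -4/3 - T/6)
J(C, U) = 105 (J(C, U) = 4 + 101 = 105)
J(K(a(-1)), 88/(-163)) - 1*37248 = 105 - 1*37248 = 105 - 37248 = -37143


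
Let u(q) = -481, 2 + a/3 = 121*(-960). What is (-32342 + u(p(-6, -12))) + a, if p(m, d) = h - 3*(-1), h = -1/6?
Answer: -381309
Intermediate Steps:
h = -1/6 (h = -1*1/6 = -1/6 ≈ -0.16667)
p(m, d) = 17/6 (p(m, d) = -1/6 - 3*(-1) = -1/6 + 3 = 17/6)
a = -348486 (a = -6 + 3*(121*(-960)) = -6 + 3*(-116160) = -6 - 348480 = -348486)
(-32342 + u(p(-6, -12))) + a = (-32342 - 481) - 348486 = -32823 - 348486 = -381309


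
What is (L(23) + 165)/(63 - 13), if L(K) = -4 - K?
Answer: 69/25 ≈ 2.7600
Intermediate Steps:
(L(23) + 165)/(63 - 13) = ((-4 - 1*23) + 165)/(63 - 13) = ((-4 - 23) + 165)/50 = (-27 + 165)*(1/50) = 138*(1/50) = 69/25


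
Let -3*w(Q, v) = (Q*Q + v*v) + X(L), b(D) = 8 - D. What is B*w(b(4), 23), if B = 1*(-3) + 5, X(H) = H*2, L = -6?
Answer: -1066/3 ≈ -355.33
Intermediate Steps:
X(H) = 2*H
B = 2 (B = -3 + 5 = 2)
w(Q, v) = 4 - Q**2/3 - v**2/3 (w(Q, v) = -((Q*Q + v*v) + 2*(-6))/3 = -((Q**2 + v**2) - 12)/3 = -(-12 + Q**2 + v**2)/3 = 4 - Q**2/3 - v**2/3)
B*w(b(4), 23) = 2*(4 - (8 - 1*4)**2/3 - 1/3*23**2) = 2*(4 - (8 - 4)**2/3 - 1/3*529) = 2*(4 - 1/3*4**2 - 529/3) = 2*(4 - 1/3*16 - 529/3) = 2*(4 - 16/3 - 529/3) = 2*(-533/3) = -1066/3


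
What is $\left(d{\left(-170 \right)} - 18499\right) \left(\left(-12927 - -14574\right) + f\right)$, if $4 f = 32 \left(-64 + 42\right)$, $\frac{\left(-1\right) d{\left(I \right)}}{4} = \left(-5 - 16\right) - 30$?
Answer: $-26911945$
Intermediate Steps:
$d{\left(I \right)} = 204$ ($d{\left(I \right)} = - 4 \left(\left(-5 - 16\right) - 30\right) = - 4 \left(-21 - 30\right) = \left(-4\right) \left(-51\right) = 204$)
$f = -176$ ($f = \frac{32 \left(-64 + 42\right)}{4} = \frac{32 \left(-22\right)}{4} = \frac{1}{4} \left(-704\right) = -176$)
$\left(d{\left(-170 \right)} - 18499\right) \left(\left(-12927 - -14574\right) + f\right) = \left(204 - 18499\right) \left(\left(-12927 - -14574\right) - 176\right) = - 18295 \left(\left(-12927 + 14574\right) - 176\right) = - 18295 \left(1647 - 176\right) = \left(-18295\right) 1471 = -26911945$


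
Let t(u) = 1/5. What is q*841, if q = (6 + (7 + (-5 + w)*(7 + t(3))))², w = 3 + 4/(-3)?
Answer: 101761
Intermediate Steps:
t(u) = ⅕
w = 5/3 (w = 3 + 4*(-⅓) = 3 - 4/3 = 5/3 ≈ 1.6667)
q = 121 (q = (6 + (7 + (-5 + 5/3)*(7 + ⅕)))² = (6 + (7 - 10/3*36/5))² = (6 + (7 - 24))² = (6 - 17)² = (-11)² = 121)
q*841 = 121*841 = 101761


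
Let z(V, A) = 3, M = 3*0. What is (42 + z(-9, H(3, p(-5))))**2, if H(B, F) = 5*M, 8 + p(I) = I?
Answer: 2025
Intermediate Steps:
M = 0
p(I) = -8 + I
H(B, F) = 0 (H(B, F) = 5*0 = 0)
(42 + z(-9, H(3, p(-5))))**2 = (42 + 3)**2 = 45**2 = 2025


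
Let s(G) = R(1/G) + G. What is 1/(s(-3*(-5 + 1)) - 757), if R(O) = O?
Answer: -12/8939 ≈ -0.0013424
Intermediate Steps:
s(G) = G + 1/G (s(G) = 1/G + G = G + 1/G)
1/(s(-3*(-5 + 1)) - 757) = 1/((-3*(-5 + 1) + 1/(-3*(-5 + 1))) - 757) = 1/((-3*(-4) + 1/(-3*(-4))) - 757) = 1/((12 + 1/12) - 757) = 1/(145/12 - 757) = 1/(-8939/12) = -12/8939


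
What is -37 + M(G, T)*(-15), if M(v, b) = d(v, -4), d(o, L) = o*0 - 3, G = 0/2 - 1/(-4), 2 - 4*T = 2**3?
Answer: 8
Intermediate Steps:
T = -3/2 (T = 1/2 - 1/4*2**3 = 1/2 - 1/4*8 = 1/2 - 2 = -3/2 ≈ -1.5000)
G = 1/4 (G = 0*(1/2) - 1*(-1/4) = 0 + 1/4 = 1/4 ≈ 0.25000)
d(o, L) = -3 (d(o, L) = 0 - 3 = -3)
M(v, b) = -3
-37 + M(G, T)*(-15) = -37 - 3*(-15) = -37 + 45 = 8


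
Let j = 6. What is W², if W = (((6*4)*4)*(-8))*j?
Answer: 21233664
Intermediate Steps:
W = -4608 (W = (((6*4)*4)*(-8))*6 = ((24*4)*(-8))*6 = (96*(-8))*6 = -768*6 = -4608)
W² = (-4608)² = 21233664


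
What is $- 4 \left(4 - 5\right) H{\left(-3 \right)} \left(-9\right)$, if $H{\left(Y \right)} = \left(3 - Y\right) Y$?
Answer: $648$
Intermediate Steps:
$H{\left(Y \right)} = Y \left(3 - Y\right)$
$- 4 \left(4 - 5\right) H{\left(-3 \right)} \left(-9\right) = - 4 \left(4 - 5\right) \left(- 3 \left(3 - -3\right)\right) \left(-9\right) = \left(-4\right) \left(-1\right) \left(- 3 \left(3 + 3\right)\right) \left(-9\right) = 4 \left(\left(-3\right) 6\right) \left(-9\right) = 4 \left(-18\right) \left(-9\right) = \left(-72\right) \left(-9\right) = 648$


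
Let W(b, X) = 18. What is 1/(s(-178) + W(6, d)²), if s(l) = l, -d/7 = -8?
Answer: 1/146 ≈ 0.0068493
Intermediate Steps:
d = 56 (d = -7*(-8) = 56)
1/(s(-178) + W(6, d)²) = 1/(-178 + 18²) = 1/(-178 + 324) = 1/146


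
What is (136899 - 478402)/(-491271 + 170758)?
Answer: 341503/320513 ≈ 1.0655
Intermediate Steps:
(136899 - 478402)/(-491271 + 170758) = -341503/(-320513) = -341503*(-1/320513) = 341503/320513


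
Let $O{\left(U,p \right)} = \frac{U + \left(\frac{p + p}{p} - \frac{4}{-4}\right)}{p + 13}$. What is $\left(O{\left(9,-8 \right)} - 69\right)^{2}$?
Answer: $\frac{110889}{25} \approx 4435.6$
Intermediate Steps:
$O{\left(U,p \right)} = \frac{3 + U}{13 + p}$ ($O{\left(U,p \right)} = \frac{U + \left(\frac{2 p}{p} - -1\right)}{13 + p} = \frac{U + \left(2 + 1\right)}{13 + p} = \frac{U + 3}{13 + p} = \frac{3 + U}{13 + p}$)
$\left(O{\left(9,-8 \right)} - 69\right)^{2} = \left(\frac{3 + 9}{13 - 8} - 69\right)^{2} = \left(\frac{1}{5} \cdot 12 - 69\right)^{2} = \left(\frac{12}{5} - 69\right)^{2} = \left(- \frac{333}{5}\right)^{2} = \frac{110889}{25}$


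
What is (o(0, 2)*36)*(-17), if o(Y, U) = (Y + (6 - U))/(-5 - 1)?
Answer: 408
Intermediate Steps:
o(Y, U) = -1 - Y/6 + U/6 (o(Y, U) = (6 + Y - U)/(-6) = (6 + Y - U)*(-⅙) = -1 - Y/6 + U/6)
(o(0, 2)*36)*(-17) = ((-1 - ⅙*0 + (⅙)*2)*36)*(-17) = ((-1 + 0 + ⅓)*36)*(-17) = -⅔*36*(-17) = -24*(-17) = 408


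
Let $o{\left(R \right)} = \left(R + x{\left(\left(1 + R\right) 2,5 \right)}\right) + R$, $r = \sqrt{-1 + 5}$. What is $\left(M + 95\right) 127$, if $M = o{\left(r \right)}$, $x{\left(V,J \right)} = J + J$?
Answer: $13843$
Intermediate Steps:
$r = 2$ ($r = \sqrt{4} = 2$)
$x{\left(V,J \right)} = 2 J$
$o{\left(R \right)} = 10 + 2 R$ ($o{\left(R \right)} = \left(R + 2 \cdot 5\right) + R = \left(R + 10\right) + R = \left(10 + R\right) + R = 10 + 2 R$)
$M = 14$ ($M = 10 + 2 \cdot 2 = 10 + 4 = 14$)
$\left(M + 95\right) 127 = \left(14 + 95\right) 127 = 109 \cdot 127 = 13843$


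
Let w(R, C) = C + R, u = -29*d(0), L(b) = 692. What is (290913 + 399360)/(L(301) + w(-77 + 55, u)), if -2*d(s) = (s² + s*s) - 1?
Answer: 460182/437 ≈ 1053.0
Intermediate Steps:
d(s) = ½ - s² (d(s) = -((s² + s*s) - 1)/2 = -((s² + s²) - 1)/2 = -(2*s² - 1)/2 = -(-1 + 2*s²)/2 = ½ - s²)
u = -29/2 (u = -29*(½ - 1*0²) = -29*(½ - 1*0) = -29*(½ + 0) = -29*½ = -29/2 ≈ -14.500)
(290913 + 399360)/(L(301) + w(-77 + 55, u)) = (290913 + 399360)/(692 + (-29/2 + (-77 + 55))) = 690273/(692 + (-29/2 - 22)) = 690273/(692 - 73/2) = 690273/(1311/2) = 690273*(2/1311) = 460182/437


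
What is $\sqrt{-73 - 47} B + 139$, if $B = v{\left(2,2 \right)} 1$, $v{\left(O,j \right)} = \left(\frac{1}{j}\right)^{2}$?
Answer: $139 + \frac{i \sqrt{30}}{2} \approx 139.0 + 2.7386 i$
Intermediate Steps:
$v{\left(O,j \right)} = \frac{1}{j^{2}}$
$B = \frac{1}{4}$ ($B = \frac{1}{4} \cdot 1 = \frac{1}{4} \approx 0.25$)
$\sqrt{-73 - 47} B + 139 = \sqrt{-73 - 47} \cdot \frac{1}{4} + 139 = \sqrt{-120} \cdot \frac{1}{4} + 139 = 2 i \sqrt{30} \cdot \frac{1}{4} + 139 = \frac{i \sqrt{30}}{2} + 139 = 139 + \frac{i \sqrt{30}}{2}$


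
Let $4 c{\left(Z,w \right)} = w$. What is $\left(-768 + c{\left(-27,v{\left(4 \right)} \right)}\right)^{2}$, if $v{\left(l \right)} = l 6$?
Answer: $580644$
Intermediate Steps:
$v{\left(l \right)} = 6 l$
$c{\left(Z,w \right)} = \frac{w}{4}$
$\left(-768 + c{\left(-27,v{\left(4 \right)} \right)}\right)^{2} = \left(-768 + \frac{6 \cdot 4}{4}\right)^{2} = \left(-768 + \frac{1}{4} \cdot 24\right)^{2} = \left(-768 + 6\right)^{2} = \left(-762\right)^{2} = 580644$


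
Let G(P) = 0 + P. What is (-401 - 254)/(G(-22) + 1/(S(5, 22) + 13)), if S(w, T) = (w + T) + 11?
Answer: 33405/1121 ≈ 29.799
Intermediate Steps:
G(P) = P
S(w, T) = 11 + T + w (S(w, T) = (T + w) + 11 = 11 + T + w)
(-401 - 254)/(G(-22) + 1/(S(5, 22) + 13)) = (-401 - 254)/(-22 + 1/((11 + 22 + 5) + 13)) = -655/(-22 + 1/(38 + 13)) = -655/(-22 + 1/51) = -655/(-1121/51) = -655*(-51/1121) = 33405/1121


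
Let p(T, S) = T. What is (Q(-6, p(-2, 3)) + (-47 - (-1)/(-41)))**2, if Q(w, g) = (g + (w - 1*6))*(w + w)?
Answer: 24601600/1681 ≈ 14635.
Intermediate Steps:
Q(w, g) = 2*w*(-6 + g + w) (Q(w, g) = (g + (w - 6))*(2*w) = (g + (-6 + w))*(2*w) = (-6 + g + w)*(2*w) = 2*w*(-6 + g + w))
(Q(-6, p(-2, 3)) + (-47 - (-1)/(-41)))**2 = (2*(-6)*(-6 - 2 - 6) + (-47 - (-1)/(-41)))**2 = (2*(-6)*(-14) + (-47 - (-1)*(-1)/41))**2 = (168 + (-47 - 1*1/41))**2 = (168 + (-47 - 1/41))**2 = (168 - 1928/41)**2 = (4960/41)**2 = 24601600/1681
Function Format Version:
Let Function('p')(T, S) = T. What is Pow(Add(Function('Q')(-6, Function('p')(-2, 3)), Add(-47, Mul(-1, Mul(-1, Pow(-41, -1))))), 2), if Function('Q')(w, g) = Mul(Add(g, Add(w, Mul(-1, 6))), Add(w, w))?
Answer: Rational(24601600, 1681) ≈ 14635.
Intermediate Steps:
Function('Q')(w, g) = Mul(2, w, Add(-6, g, w)) (Function('Q')(w, g) = Mul(Add(g, Add(w, -6)), Mul(2, w)) = Mul(Add(g, Add(-6, w)), Mul(2, w)) = Mul(Add(-6, g, w), Mul(2, w)) = Mul(2, w, Add(-6, g, w)))
Pow(Add(Function('Q')(-6, Function('p')(-2, 3)), Add(-47, Mul(-1, Mul(-1, Pow(-41, -1))))), 2) = Pow(Add(Mul(2, -6, Add(-6, -2, -6)), Add(-47, Mul(-1, Mul(-1, Pow(-41, -1))))), 2) = Pow(Add(Mul(2, -6, -14), Add(-47, Mul(-1, Mul(-1, Rational(-1, 41))))), 2) = Pow(Add(168, Add(-47, Mul(-1, Rational(1, 41)))), 2) = Pow(Add(168, Add(-47, Rational(-1, 41))), 2) = Pow(Add(168, Rational(-1928, 41)), 2) = Pow(Rational(4960, 41), 2) = Rational(24601600, 1681)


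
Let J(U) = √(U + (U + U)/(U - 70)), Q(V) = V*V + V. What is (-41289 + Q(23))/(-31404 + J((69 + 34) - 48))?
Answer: 3837914244/2958633505 + 40737*√429/2958633505 ≈ 1.2975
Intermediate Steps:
Q(V) = V + V² (Q(V) = V² + V = V + V²)
J(U) = √(U + 2*U/(-70 + U)) (J(U) = √(U + (2*U)/(-70 + U)) = √(U + 2*U/(-70 + U)))
(-41289 + Q(23))/(-31404 + J((69 + 34) - 48)) = (-41289 + 23*(1 + 23))/(-31404 + √(((69 + 34) - 48)*(-68 + ((69 + 34) - 48))/(-70 + ((69 + 34) - 48)))) = (-41289 + 23*24)/(-31404 + √((103 - 48)*(-68 + (103 - 48))/(-70 + (103 - 48)))) = (-41289 + 552)/(-31404 + √(55*(-68 + 55)/(-70 + 55))) = -40737/(-31404 + √(55*(-13)/(-15))) = -40737/(-31404 + √(55*(-1/15)*(-13))) = -40737/(-31404 + √(143/3)) = -40737/(-31404 + √429/3)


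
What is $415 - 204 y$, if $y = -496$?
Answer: $101599$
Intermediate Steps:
$415 - 204 y = 415 - -101184 = 415 + 101184 = 101599$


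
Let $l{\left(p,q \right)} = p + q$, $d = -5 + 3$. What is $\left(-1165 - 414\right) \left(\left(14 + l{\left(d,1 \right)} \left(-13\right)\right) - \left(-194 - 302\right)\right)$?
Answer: $-825817$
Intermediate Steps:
$d = -2$
$\left(-1165 - 414\right) \left(\left(14 + l{\left(d,1 \right)} \left(-13\right)\right) - \left(-194 - 302\right)\right) = \left(-1165 - 414\right) \left(\left(14 + \left(-2 + 1\right) \left(-13\right)\right) - \left(-194 - 302\right)\right) = - 1579 \left(\left(14 - -13\right) - -496\right) = - 1579 \left(\left(14 + 13\right) + 496\right) = - 1579 \left(27 + 496\right) = \left(-1579\right) 523 = -825817$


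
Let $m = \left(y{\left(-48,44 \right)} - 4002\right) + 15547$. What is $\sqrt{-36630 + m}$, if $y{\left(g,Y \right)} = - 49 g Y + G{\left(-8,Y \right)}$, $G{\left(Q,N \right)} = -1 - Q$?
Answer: $\sqrt{78410} \approx 280.02$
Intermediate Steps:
$y{\left(g,Y \right)} = 7 - 49 Y g$ ($y{\left(g,Y \right)} = - 49 g Y - -7 = - 49 Y g + \left(-1 + 8\right) = - 49 Y g + 7 = 7 - 49 Y g$)
$m = 115040$ ($m = \left(\left(7 - 2156 \left(-48\right)\right) - 4002\right) + 15547 = \left(\left(7 + 103488\right) - 4002\right) + 15547 = \left(103495 - 4002\right) + 15547 = 99493 + 15547 = 115040$)
$\sqrt{-36630 + m} = \sqrt{-36630 + 115040} = \sqrt{78410}$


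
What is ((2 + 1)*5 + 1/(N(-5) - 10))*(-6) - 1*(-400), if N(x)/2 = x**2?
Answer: 6197/20 ≈ 309.85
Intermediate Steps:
N(x) = 2*x**2
((2 + 1)*5 + 1/(N(-5) - 10))*(-6) - 1*(-400) = ((2 + 1)*5 + 1/(2*(-5)**2 - 10))*(-6) - 1*(-400) = (3*5 + 1/(2*25 - 10))*(-6) + 400 = (15 + 1/(50 - 10))*(-6) + 400 = (15 + 1/40)*(-6) + 400 = (601/40)*(-6) + 400 = -1803/20 + 400 = 6197/20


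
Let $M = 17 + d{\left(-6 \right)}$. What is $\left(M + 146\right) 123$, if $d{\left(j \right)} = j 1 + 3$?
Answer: $19680$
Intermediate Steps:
$d{\left(j \right)} = 3 + j$ ($d{\left(j \right)} = j + 3 = 3 + j$)
$M = 14$ ($M = 17 + \left(3 - 6\right) = 17 - 3 = 14$)
$\left(M + 146\right) 123 = \left(14 + 146\right) 123 = 160 \cdot 123 = 19680$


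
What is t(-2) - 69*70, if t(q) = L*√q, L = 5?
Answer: -4830 + 5*I*√2 ≈ -4830.0 + 7.0711*I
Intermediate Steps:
t(q) = 5*√q
t(-2) - 69*70 = 5*√(-2) - 69*70 = 5*(I*√2) - 4830 = 5*I*√2 - 4830 = -4830 + 5*I*√2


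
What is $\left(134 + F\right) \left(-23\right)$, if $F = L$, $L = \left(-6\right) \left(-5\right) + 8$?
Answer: $-3956$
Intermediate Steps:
$L = 38$ ($L = 30 + 8 = 38$)
$F = 38$
$\left(134 + F\right) \left(-23\right) = \left(134 + 38\right) \left(-23\right) = 172 \left(-23\right) = -3956$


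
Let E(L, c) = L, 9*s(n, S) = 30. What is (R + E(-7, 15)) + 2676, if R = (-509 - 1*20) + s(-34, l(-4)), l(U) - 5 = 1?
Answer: 6430/3 ≈ 2143.3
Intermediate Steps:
l(U) = 6 (l(U) = 5 + 1 = 6)
s(n, S) = 10/3 (s(n, S) = (⅑)*30 = 10/3)
R = -1577/3 (R = (-509 - 1*20) + 10/3 = (-509 - 20) + 10/3 = -529 + 10/3 = -1577/3 ≈ -525.67)
(R + E(-7, 15)) + 2676 = (-1577/3 - 7) + 2676 = -1598/3 + 2676 = 6430/3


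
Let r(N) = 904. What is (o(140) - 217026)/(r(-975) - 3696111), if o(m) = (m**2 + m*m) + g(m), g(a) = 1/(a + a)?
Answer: 49791279/1034657960 ≈ 0.048123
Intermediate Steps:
g(a) = 1/(2*a)
o(m) = 1/(2*m) + 2*m**2 (o(m) = (m**2 + m*m) + 1/(2*m) = (m**2 + m**2) + 1/(2*m) = 2*m**2 + 1/(2*m) = 1/(2*m) + 2*m**2)
(o(140) - 217026)/(r(-975) - 3696111) = ((1/2)*(1 + 4*140**3)/140 - 217026)/(904 - 3696111) = ((1/2)*(1/140)*(1 + 4*2744000) - 217026)/(-3695207) = ((1/2)*(1/140)*(1 + 10976000) - 217026)*(-1/3695207) = ((1/2)*(1/140)*10976001 - 217026)*(-1/3695207) = (10976001/280 - 217026)*(-1/3695207) = -49791279/280*(-1/3695207) = 49791279/1034657960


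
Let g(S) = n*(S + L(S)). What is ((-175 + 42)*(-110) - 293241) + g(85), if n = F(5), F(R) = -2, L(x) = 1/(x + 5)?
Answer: -12545146/45 ≈ -2.7878e+5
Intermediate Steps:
L(x) = 1/(5 + x)
n = -2
g(S) = -2*S - 2/(5 + S) (g(S) = -2*(S + 1/(5 + S)) = -2*S - 2/(5 + S))
((-175 + 42)*(-110) - 293241) + g(85) = ((-175 + 42)*(-110) - 293241) + 2*(-1 - 1*85*(5 + 85))/(5 + 85) = (-133*(-110) - 293241) + 2*(-1 - 1*85*90)/90 = (14630 - 293241) + 2*(1/90)*(-1 - 7650) = -278611 + 2*(1/90)*(-7651) = -278611 - 7651/45 = -12545146/45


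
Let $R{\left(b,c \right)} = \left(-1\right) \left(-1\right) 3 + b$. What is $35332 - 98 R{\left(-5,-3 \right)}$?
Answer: $35528$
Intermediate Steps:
$R{\left(b,c \right)} = 3 + b$ ($R{\left(b,c \right)} = 1 \cdot 3 + b = 3 + b$)
$35332 - 98 R{\left(-5,-3 \right)} = 35332 - 98 \left(3 - 5\right) = 35332 - -196 = 35332 + 196 = 35528$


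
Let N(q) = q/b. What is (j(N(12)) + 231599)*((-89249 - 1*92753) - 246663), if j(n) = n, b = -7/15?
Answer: -694871537645/7 ≈ -9.9267e+10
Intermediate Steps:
b = -7/15 (b = -7*1/15 = -7/15 ≈ -0.46667)
N(q) = -15*q/7 (N(q) = q/(-7/15) = q*(-15/7) = -15*q/7)
(j(N(12)) + 231599)*((-89249 - 1*92753) - 246663) = (-15/7*12 + 231599)*((-89249 - 1*92753) - 246663) = (-180/7 + 231599)*((-89249 - 92753) - 246663) = 1621013*(-182002 - 246663)/7 = (1621013/7)*(-428665) = -694871537645/7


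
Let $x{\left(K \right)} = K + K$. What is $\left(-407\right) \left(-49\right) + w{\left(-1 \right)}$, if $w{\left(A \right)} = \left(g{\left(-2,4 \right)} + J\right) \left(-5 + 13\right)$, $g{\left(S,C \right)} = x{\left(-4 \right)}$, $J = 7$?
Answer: $19935$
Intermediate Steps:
$x{\left(K \right)} = 2 K$
$g{\left(S,C \right)} = -8$ ($g{\left(S,C \right)} = 2 \left(-4\right) = -8$)
$w{\left(A \right)} = -8$ ($w{\left(A \right)} = \left(-8 + 7\right) \left(-5 + 13\right) = \left(-1\right) 8 = -8$)
$\left(-407\right) \left(-49\right) + w{\left(-1 \right)} = \left(-407\right) \left(-49\right) - 8 = 19943 - 8 = 19935$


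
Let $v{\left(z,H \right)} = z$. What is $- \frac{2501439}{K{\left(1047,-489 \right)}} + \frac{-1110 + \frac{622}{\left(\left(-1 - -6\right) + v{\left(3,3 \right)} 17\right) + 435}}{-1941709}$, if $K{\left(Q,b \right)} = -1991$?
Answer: $\frac{216801890357159}{172561620539} \approx 1256.4$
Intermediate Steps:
$- \frac{2501439}{K{\left(1047,-489 \right)}} + \frac{-1110 + \frac{622}{\left(\left(-1 - -6\right) + v{\left(3,3 \right)} 17\right) + 435}}{-1941709} = - \frac{2501439}{-1991} + \frac{-1110 + \frac{622}{\left(\left(-1 - -6\right) + 3 \cdot 17\right) + 435}}{-1941709} = \left(-2501439\right) \left(- \frac{1}{1991}\right) + \left(-1110 + \frac{622}{\left(\left(-1 + 6\right) + 51\right) + 435}\right) \left(- \frac{1}{1941709}\right) = \frac{2501439}{1991} + \left(-1110 + \frac{622}{\left(5 + 51\right) + 435}\right) \left(- \frac{1}{1941709}\right) = \frac{2501439}{1991} + \left(-1110 + \frac{622}{56 + 435}\right) \left(- \frac{1}{1941709}\right) = \frac{2501439}{1991} + \left(-1110 + \frac{622}{491}\right) \left(- \frac{1}{1941709}\right) = \frac{2501439}{1991} - - \frac{544388}{953379119} = \frac{2501439}{1991} + \frac{544388}{953379119} = \frac{216801890357159}{172561620539}$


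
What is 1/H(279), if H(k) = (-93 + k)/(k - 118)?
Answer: 161/186 ≈ 0.86559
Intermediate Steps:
H(k) = (-93 + k)/(-118 + k)
1/H(279) = 1/((-93 + 279)/(-118 + 279)) = 1/(186/161) = 161/186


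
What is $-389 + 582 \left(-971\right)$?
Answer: $-565511$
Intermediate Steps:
$-389 + 582 \left(-971\right) = -389 - 565122 = -565511$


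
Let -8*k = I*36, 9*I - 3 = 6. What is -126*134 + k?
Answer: -33777/2 ≈ -16889.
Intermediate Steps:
I = 1 (I = 1/3 + (1/9)*6 = 1/3 + 2/3 = 1)
k = -9/2 (k = -36/8 = -1/8*36 = -9/2 ≈ -4.5000)
-126*134 + k = -126*134 - 9/2 = -16884 - 9/2 = -33777/2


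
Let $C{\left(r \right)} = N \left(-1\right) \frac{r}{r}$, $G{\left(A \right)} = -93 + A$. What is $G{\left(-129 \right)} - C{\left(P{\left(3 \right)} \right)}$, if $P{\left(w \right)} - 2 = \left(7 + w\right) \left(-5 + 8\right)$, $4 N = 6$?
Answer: $- \frac{441}{2} \approx -220.5$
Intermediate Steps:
$N = \frac{3}{2}$ ($N = \frac{1}{4} \cdot 6 = \frac{3}{2} \approx 1.5$)
$P{\left(w \right)} = 23 + 3 w$ ($P{\left(w \right)} = 2 + \left(7 + w\right) \left(-5 + 8\right) = 2 + \left(7 + w\right) 3 = 2 + \left(21 + 3 w\right) = 23 + 3 w$)
$C{\left(r \right)} = - \frac{3}{2}$ ($C{\left(r \right)} = \frac{3}{2} \left(-1\right) \frac{r}{r} = \left(- \frac{3}{2}\right) 1 = - \frac{3}{2}$)
$G{\left(-129 \right)} - C{\left(P{\left(3 \right)} \right)} = \left(-93 - 129\right) - - \frac{3}{2} = -222 + \frac{3}{2} = - \frac{441}{2}$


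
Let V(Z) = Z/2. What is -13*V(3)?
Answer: -39/2 ≈ -19.500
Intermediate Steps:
V(Z) = Z/2 (V(Z) = Z*(½) = Z/2)
-13*V(3) = -13*3/2 = -39/2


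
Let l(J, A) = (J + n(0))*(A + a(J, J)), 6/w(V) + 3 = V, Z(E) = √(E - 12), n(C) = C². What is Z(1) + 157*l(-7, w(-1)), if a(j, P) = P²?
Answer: -104405/2 + I*√11 ≈ -52203.0 + 3.3166*I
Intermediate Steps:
Z(E) = √(-12 + E)
w(V) = 6/(-3 + V)
l(J, A) = J*(A + J²) (l(J, A) = (J + 0²)*(A + J²) = (J + 0)*(A + J²) = J*(A + J²))
Z(1) + 157*l(-7, w(-1)) = √(-12 + 1) + 157*(-7*(6/(-3 - 1) + (-7)²)) = √(-11) + 157*(-7*(6/(-4) + 49)) = I*√11 + 157*(-7*(6*(-¼) + 49)) = I*√11 + 157*(-7*(-3/2 + 49)) = I*√11 + 157*(-7*95/2) = I*√11 + 157*(-665/2) = I*√11 - 104405/2 = -104405/2 + I*√11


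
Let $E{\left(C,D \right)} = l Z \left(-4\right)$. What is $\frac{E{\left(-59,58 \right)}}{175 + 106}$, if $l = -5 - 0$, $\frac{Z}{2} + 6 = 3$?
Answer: $- \frac{120}{281} \approx -0.42705$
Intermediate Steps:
$Z = -6$ ($Z = -12 + 2 \cdot 3 = -12 + 6 = -6$)
$l = -5$ ($l = -5 + 0 = -5$)
$E{\left(C,D \right)} = -120$ ($E{\left(C,D \right)} = \left(-5\right) \left(-6\right) \left(-4\right) = 30 \left(-4\right) = -120$)
$\frac{E{\left(-59,58 \right)}}{175 + 106} = - \frac{120}{175 + 106} = - \frac{120}{281}$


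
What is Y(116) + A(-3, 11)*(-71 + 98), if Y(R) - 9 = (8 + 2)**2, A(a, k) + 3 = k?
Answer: 325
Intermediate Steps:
A(a, k) = -3 + k
Y(R) = 109 (Y(R) = 9 + (8 + 2)**2 = 9 + 10**2 = 9 + 100 = 109)
Y(116) + A(-3, 11)*(-71 + 98) = 109 + (-3 + 11)*(-71 + 98) = 109 + 8*27 = 109 + 216 = 325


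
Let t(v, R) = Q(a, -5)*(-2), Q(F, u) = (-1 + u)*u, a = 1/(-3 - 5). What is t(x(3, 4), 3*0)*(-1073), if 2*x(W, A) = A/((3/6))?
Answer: 64380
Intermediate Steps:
a = -1/8 (a = 1/(-8) = -1/8 ≈ -0.12500)
Q(F, u) = u*(-1 + u)
x(W, A) = A (x(W, A) = (A/((3/6)))/2 = (A/((3*(1/6))))/2 = (A/(1/2))/2 = (A*2)/2 = (2*A)/2 = A)
t(v, R) = -60 (t(v, R) = -5*(-1 - 5)*(-2) = -5*(-6)*(-2) = 30*(-2) = -60)
t(x(3, 4), 3*0)*(-1073) = -60*(-1073) = 64380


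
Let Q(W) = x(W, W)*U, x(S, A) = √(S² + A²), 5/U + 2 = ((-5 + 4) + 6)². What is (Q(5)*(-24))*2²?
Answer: -2400*√2/23 ≈ -147.57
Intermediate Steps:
U = 5/23 (U = 5/(-2 + ((-5 + 4) + 6)²) = 5/(-2 + (-1 + 6)²) = 5/(-2 + 5²) = 5/(-2 + 25) = 5/23 ≈ 0.21739)
x(S, A) = √(A² + S²)
Q(W) = 5*√2*√(W²)/23 (Q(W) = √(W² + W²)*(5/23) = √(2*W²)*(5/23) = (√2*√(W²))*(5/23) = 5*√2*√(W²)/23)
(Q(5)*(-24))*2² = ((5*√2*√(5²)/23)*(-24))*2² = ((5*√2*√25/23)*(-24))*4 = (((5/23)*√2*5)*(-24))*4 = ((25*√2/23)*(-24))*4 = -600*√2/23*4 = -2400*√2/23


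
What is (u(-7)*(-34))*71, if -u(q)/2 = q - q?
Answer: 0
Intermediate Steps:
u(q) = 0 (u(q) = -2*(q - q) = -2*0 = 0)
(u(-7)*(-34))*71 = (0*(-34))*71 = 0*71 = 0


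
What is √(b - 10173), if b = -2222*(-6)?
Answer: 9*√39 ≈ 56.205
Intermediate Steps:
b = 13332 (b = -101*(-132) = 13332)
√(b - 10173) = √(13332 - 10173) = √3159 = 9*√39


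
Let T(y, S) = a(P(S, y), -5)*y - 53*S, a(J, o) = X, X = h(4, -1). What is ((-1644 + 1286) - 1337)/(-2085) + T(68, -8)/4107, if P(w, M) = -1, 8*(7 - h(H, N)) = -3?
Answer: 395157/380582 ≈ 1.0383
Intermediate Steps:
h(H, N) = 59/8 (h(H, N) = 7 - 1/8*(-3) = 7 + 3/8 = 59/8)
X = 59/8 ≈ 7.3750
a(J, o) = 59/8
T(y, S) = -53*S + 59*y/8 (T(y, S) = 59*y/8 - 53*S = -53*S + 59*y/8)
((-1644 + 1286) - 1337)/(-2085) + T(68, -8)/4107 = ((-1644 + 1286) - 1337)/(-2085) + (-53*(-8) + (59/8)*68)/4107 = (-358 - 1337)*(-1/2085) + (424 + 1003/2)*(1/4107) = -1695*(-1/2085) + (1851/2)*(1/4107) = 113/139 + 617/2738 = 395157/380582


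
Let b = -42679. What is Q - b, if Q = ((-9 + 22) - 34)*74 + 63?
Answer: 41188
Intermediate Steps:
Q = -1491 (Q = (13 - 34)*74 + 63 = -21*74 + 63 = -1554 + 63 = -1491)
Q - b = -1491 - 1*(-42679) = -1491 + 42679 = 41188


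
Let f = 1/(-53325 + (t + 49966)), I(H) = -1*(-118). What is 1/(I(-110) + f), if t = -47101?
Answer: 50460/5954279 ≈ 0.0084746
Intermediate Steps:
I(H) = 118
f = -1/50460 (f = 1/(-53325 + (-47101 + 49966)) = 1/(-53325 + 2865) = 1/(-50460) = -1/50460 ≈ -1.9818e-5)
1/(I(-110) + f) = 1/(118 - 1/50460) = 1/(5954279/50460) = 50460/5954279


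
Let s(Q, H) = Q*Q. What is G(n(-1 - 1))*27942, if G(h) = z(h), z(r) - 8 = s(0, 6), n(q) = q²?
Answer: 223536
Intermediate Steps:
s(Q, H) = Q²
z(r) = 8 (z(r) = 8 + 0² = 8 + 0 = 8)
G(h) = 8
G(n(-1 - 1))*27942 = 8*27942 = 223536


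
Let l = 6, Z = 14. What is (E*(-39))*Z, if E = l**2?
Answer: -19656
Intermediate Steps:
E = 36 (E = 6**2 = 36)
(E*(-39))*Z = (36*(-39))*14 = -1404*14 = -19656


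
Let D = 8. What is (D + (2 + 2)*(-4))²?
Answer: 64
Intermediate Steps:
(D + (2 + 2)*(-4))² = (8 + (2 + 2)*(-4))² = (8 + 4*(-4))² = (8 - 16)² = (-8)² = 64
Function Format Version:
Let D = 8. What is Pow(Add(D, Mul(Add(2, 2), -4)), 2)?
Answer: 64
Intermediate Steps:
Pow(Add(D, Mul(Add(2, 2), -4)), 2) = Pow(Add(8, Mul(Add(2, 2), -4)), 2) = Pow(Add(8, Mul(4, -4)), 2) = Pow(Add(8, -16), 2) = Pow(-8, 2) = 64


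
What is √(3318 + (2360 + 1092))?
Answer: √6770 ≈ 82.280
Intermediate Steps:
√(3318 + (2360 + 1092)) = √(3318 + 3452) = √6770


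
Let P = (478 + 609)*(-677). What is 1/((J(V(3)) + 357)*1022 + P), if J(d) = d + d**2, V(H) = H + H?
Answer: -1/328121 ≈ -3.0477e-6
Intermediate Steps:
V(H) = 2*H
P = -735899 (P = 1087*(-677) = -735899)
1/((J(V(3)) + 357)*1022 + P) = 1/(((2*3)*(1 + 2*3) + 357)*1022 - 735899) = 1/((6*(1 + 6) + 357)*1022 - 735899) = 1/((6*7 + 357)*1022 - 735899) = 1/((42 + 357)*1022 - 735899) = 1/(399*1022 - 735899) = 1/(407778 - 735899) = 1/(-328121) = -1/328121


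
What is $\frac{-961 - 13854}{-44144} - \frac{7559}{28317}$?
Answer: $\frac{85831859}{1250025648} \approx 0.068664$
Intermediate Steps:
$\frac{-961 - 13854}{-44144} - \frac{7559}{28317} = \left(-961 - 13854\right) \left(- \frac{1}{44144}\right) - \frac{7559}{28317} = \left(-14815\right) \left(- \frac{1}{44144}\right) - \frac{7559}{28317} = \frac{14815}{44144} - \frac{7559}{28317} = \frac{85831859}{1250025648}$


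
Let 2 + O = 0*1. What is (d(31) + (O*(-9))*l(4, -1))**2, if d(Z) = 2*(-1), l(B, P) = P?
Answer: 400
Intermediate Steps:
O = -2 (O = -2 + 0*1 = -2 + 0 = -2)
d(Z) = -2
(d(31) + (O*(-9))*l(4, -1))**2 = (-2 - 2*(-9)*(-1))**2 = (-2 + 18*(-1))**2 = (-2 - 18)**2 = (-20)**2 = 400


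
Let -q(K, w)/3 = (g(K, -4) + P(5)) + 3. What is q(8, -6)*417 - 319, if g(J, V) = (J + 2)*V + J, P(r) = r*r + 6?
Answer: -2821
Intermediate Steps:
P(r) = 6 + r² (P(r) = r² + 6 = 6 + r²)
g(J, V) = J + V*(2 + J) (g(J, V) = (2 + J)*V + J = V*(2 + J) + J = J + V*(2 + J))
q(K, w) = -78 + 9*K (q(K, w) = -3*(((K + 2*(-4) + K*(-4)) + (6 + 5²)) + 3) = -3*(((K - 8 - 4*K) + (6 + 25)) + 3) = -3*(((-8 - 3*K) + 31) + 3) = -3*((23 - 3*K) + 3) = -3*(26 - 3*K) = -78 + 9*K)
q(8, -6)*417 - 319 = (-78 + 9*8)*417 - 319 = (-78 + 72)*417 - 319 = -6*417 - 319 = -2502 - 319 = -2821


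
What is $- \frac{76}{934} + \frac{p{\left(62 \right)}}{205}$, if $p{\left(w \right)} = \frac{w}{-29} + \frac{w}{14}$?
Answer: $- \frac{272843}{3886841} \approx -0.070197$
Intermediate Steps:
$p{\left(w \right)} = \frac{15 w}{406}$ ($p{\left(w \right)} = w \left(- \frac{1}{29}\right) + w \frac{1}{14} = - \frac{w}{29} + \frac{w}{14} = \frac{15 w}{406}$)
$- \frac{76}{934} + \frac{p{\left(62 \right)}}{205} = - \frac{76}{934} + \frac{\frac{15}{406} \cdot 62}{205} = \left(-76\right) \frac{1}{934} + \frac{465}{203} \cdot \frac{1}{205} = - \frac{38}{467} + \frac{93}{8323} = - \frac{272843}{3886841}$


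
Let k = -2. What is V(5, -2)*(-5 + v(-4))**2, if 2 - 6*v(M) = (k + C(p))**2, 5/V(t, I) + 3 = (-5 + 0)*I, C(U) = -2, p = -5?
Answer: 2420/63 ≈ 38.413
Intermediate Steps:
V(t, I) = 5/(-3 - 5*I) (V(t, I) = 5/(-3 + (-5 + 0)*I) = 5/(-3 - 5*I))
v(M) = -7/3 (v(M) = 1/3 - (-2 - 2)**2/6 = 1/3 - 1/6*(-4)**2 = 1/3 - 1/6*16 = 1/3 - 8/3 = -7/3)
V(5, -2)*(-5 + v(-4))**2 = (-5/(3 + 5*(-2)))*(-5 - 7/3)**2 = (-5/(3 - 10))*(-22/3)**2 = -5/(-7)*(484/9) = -5*(-1/7)*(484/9) = (5/7)*(484/9) = 2420/63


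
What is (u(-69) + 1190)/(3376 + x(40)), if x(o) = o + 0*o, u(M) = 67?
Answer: 1257/3416 ≈ 0.36797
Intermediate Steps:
x(o) = o (x(o) = o + 0 = o)
(u(-69) + 1190)/(3376 + x(40)) = (67 + 1190)/(3376 + 40) = 1257/3416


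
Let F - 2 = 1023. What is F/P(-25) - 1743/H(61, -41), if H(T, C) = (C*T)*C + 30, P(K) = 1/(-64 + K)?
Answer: -1336720174/14653 ≈ -91225.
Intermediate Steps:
F = 1025 (F = 2 + 1023 = 1025)
H(T, C) = 30 + T*C² (H(T, C) = T*C² + 30 = 30 + T*C²)
F/P(-25) - 1743/H(61, -41) = 1025/(1/(-64 - 25)) - 1743/(30 + 61*(-41)²) = 1025/(1/(-89)) - 1743/(30 + 61*1681) = 1025/(-1/89) - 1743/(30 + 102541) = 1025*(-89) - 1743/102571 = -91225 - 1743*1/102571 = -91225 - 249/14653 = -1336720174/14653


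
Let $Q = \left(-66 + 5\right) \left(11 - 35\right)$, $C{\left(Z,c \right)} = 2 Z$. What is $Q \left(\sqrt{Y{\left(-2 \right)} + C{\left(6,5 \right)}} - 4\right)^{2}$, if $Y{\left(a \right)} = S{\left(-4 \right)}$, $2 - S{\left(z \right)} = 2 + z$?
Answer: $0$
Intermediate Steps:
$Q = 1464$ ($Q = \left(-61\right) \left(-24\right) = 1464$)
$S{\left(z \right)} = - z$ ($S{\left(z \right)} = 2 - \left(2 + z\right) = - z$)
$Y{\left(a \right)} = 4$ ($Y{\left(a \right)} = \left(-1\right) \left(-4\right) = 4$)
$Q \left(\sqrt{Y{\left(-2 \right)} + C{\left(6,5 \right)}} - 4\right)^{2} = 1464 \left(\sqrt{4 + 2 \cdot 6} - 4\right)^{2} = 1464 \left(\sqrt{4 + 12} - 4\right)^{2} = 1464 \left(\sqrt{16} - 4\right)^{2} = 1464 \left(4 - 4\right)^{2} = 1464 \cdot 0^{2} = 1464 \cdot 0 = 0$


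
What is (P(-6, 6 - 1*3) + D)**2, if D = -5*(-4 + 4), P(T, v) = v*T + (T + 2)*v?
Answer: 900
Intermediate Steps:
P(T, v) = T*v + v*(2 + T) (P(T, v) = T*v + (2 + T)*v = T*v + v*(2 + T))
D = 0 (D = -5*0 = 0)
(P(-6, 6 - 1*3) + D)**2 = (2*(6 - 1*3)*(1 - 6) + 0)**2 = (2*(6 - 3)*(-5) + 0)**2 = (2*3*(-5) + 0)**2 = (-30 + 0)**2 = (-30)**2 = 900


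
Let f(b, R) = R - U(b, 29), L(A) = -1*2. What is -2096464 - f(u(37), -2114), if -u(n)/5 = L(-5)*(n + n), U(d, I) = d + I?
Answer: -2093581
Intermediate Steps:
L(A) = -2
U(d, I) = I + d
u(n) = 20*n (u(n) = -(-10)*(n + n) = -(-10)*2*n = -(-20)*n = 20*n)
f(b, R) = -29 + R - b (f(b, R) = R - (29 + b) = R + (-29 - b) = -29 + R - b)
-2096464 - f(u(37), -2114) = -2096464 - (-29 - 2114 - 20*37) = -2096464 - (-29 - 2114 - 1*740) = -2096464 - (-29 - 2114 - 740) = -2096464 - 1*(-2883) = -2096464 + 2883 = -2093581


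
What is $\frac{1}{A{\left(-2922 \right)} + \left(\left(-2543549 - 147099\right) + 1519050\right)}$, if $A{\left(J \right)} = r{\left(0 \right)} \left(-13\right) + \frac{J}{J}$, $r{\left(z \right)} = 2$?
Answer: $- \frac{1}{1171623} \approx -8.5352 \cdot 10^{-7}$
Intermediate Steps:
$A{\left(J \right)} = -25$ ($A{\left(J \right)} = 2 \left(-13\right) + \frac{J}{J} = -26 + 1 = -25$)
$\frac{1}{A{\left(-2922 \right)} + \left(\left(-2543549 - 147099\right) + 1519050\right)} = \frac{1}{-25 + \left(\left(-2543549 - 147099\right) + 1519050\right)} = \frac{1}{-25 + \left(-2690648 + 1519050\right)} = \frac{1}{-25 - 1171598} = \frac{1}{-1171623} = - \frac{1}{1171623}$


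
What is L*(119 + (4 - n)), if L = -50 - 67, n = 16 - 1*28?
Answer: -15795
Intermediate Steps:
n = -12 (n = 16 - 28 = -12)
L = -117
L*(119 + (4 - n)) = -117*(119 + (4 - 1*(-12))) = -117*(119 + (4 + 12)) = -117*(119 + 16) = -117*135 = -15795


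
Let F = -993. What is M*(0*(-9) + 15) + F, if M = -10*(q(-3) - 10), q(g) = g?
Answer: 957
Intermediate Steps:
M = 130 (M = -10*(-3 - 10) = -10*(-13) = 130)
M*(0*(-9) + 15) + F = 130*(0*(-9) + 15) - 993 = 130*(0 + 15) - 993 = 130*15 - 993 = 1950 - 993 = 957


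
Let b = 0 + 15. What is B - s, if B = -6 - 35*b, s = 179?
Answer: -710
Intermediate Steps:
b = 15
B = -531 (B = -6 - 35*15 = -6 - 525 = -531)
B - s = -531 - 1*179 = -531 - 179 = -710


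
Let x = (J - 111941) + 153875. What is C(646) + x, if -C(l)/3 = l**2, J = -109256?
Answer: -1319270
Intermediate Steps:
C(l) = -3*l**2
x = -67322 (x = (-109256 - 111941) + 153875 = -221197 + 153875 = -67322)
C(646) + x = -3*646**2 - 67322 = -3*417316 - 67322 = -1251948 - 67322 = -1319270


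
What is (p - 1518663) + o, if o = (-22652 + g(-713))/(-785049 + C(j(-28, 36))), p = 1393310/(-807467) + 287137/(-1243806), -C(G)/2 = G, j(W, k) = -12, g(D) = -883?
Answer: -8869295241399248728393/5840192321022630 ≈ -1.5187e+6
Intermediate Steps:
C(G) = -2*G
p = -1964860989839/1004332299402 (p = 1393310*(-1/807467) + 287137*(-1/1243806) = -1393310/807467 - 287137/1243806 = -1964860989839/1004332299402 ≈ -1.9564)
o = 523/17445 (o = (-22652 - 883)/(-785049 - 2*(-12)) = -23535/(-785049 + 24) = -23535/(-785025) = -23535*(-1/785025) = 523/17445 ≈ 0.029980)
(p - 1518663) + o = (-1964860989839/1004332299402 - 1518663) + 523/17445 = -1525244267667729365/1004332299402 + 523/17445 = -8869295241399248728393/5840192321022630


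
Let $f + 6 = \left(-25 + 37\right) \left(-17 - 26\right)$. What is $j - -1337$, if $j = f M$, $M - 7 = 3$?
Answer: $-3883$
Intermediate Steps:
$M = 10$ ($M = 7 + 3 = 10$)
$f = -522$ ($f = -6 + \left(-25 + 37\right) \left(-17 - 26\right) = -6 + 12 \left(-43\right) = -6 - 516 = -522$)
$j = -5220$ ($j = \left(-522\right) 10 = -5220$)
$j - -1337 = -5220 - -1337 = -5220 + 1337 = -3883$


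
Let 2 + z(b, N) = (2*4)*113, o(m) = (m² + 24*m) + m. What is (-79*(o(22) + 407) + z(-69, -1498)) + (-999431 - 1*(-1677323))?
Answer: 564955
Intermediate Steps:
o(m) = m² + 25*m
z(b, N) = 902 (z(b, N) = -2 + (2*4)*113 = -2 + 8*113 = -2 + 904 = 902)
(-79*(o(22) + 407) + z(-69, -1498)) + (-999431 - 1*(-1677323)) = (-79*(22*(25 + 22) + 407) + 902) + (-999431 - 1*(-1677323)) = (-79*(22*47 + 407) + 902) + (-999431 + 1677323) = (-79*(1034 + 407) + 902) + 677892 = (-79*1441 + 902) + 677892 = (-113839 + 902) + 677892 = -112937 + 677892 = 564955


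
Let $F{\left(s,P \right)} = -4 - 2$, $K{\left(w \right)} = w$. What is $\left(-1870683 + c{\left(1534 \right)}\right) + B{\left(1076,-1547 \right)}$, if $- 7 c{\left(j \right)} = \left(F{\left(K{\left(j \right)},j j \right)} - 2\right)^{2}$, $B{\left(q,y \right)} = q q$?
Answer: $- \frac{4990413}{7} \approx -7.1292 \cdot 10^{5}$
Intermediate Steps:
$B{\left(q,y \right)} = q^{2}$
$F{\left(s,P \right)} = -6$
$c{\left(j \right)} = - \frac{64}{7}$ ($c{\left(j \right)} = - \frac{\left(-6 - 2\right)^{2}}{7} = - \frac{\left(-8\right)^{2}}{7} = \left(- \frac{1}{7}\right) 64 = - \frac{64}{7}$)
$\left(-1870683 + c{\left(1534 \right)}\right) + B{\left(1076,-1547 \right)} = \left(-1870683 - \frac{64}{7}\right) + 1076^{2} = - \frac{13094845}{7} + 1157776 = - \frac{4990413}{7}$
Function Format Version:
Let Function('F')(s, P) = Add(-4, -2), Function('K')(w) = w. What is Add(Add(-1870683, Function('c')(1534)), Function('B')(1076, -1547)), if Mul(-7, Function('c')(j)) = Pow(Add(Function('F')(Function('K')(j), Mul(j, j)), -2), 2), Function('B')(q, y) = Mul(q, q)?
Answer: Rational(-4990413, 7) ≈ -7.1292e+5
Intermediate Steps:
Function('B')(q, y) = Pow(q, 2)
Function('F')(s, P) = -6
Function('c')(j) = Rational(-64, 7) (Function('c')(j) = Mul(Rational(-1, 7), Pow(Add(-6, -2), 2)) = Mul(Rational(-1, 7), Pow(-8, 2)) = Mul(Rational(-1, 7), 64) = Rational(-64, 7))
Add(Add(-1870683, Function('c')(1534)), Function('B')(1076, -1547)) = Add(Add(-1870683, Rational(-64, 7)), Pow(1076, 2)) = Add(Rational(-13094845, 7), 1157776) = Rational(-4990413, 7)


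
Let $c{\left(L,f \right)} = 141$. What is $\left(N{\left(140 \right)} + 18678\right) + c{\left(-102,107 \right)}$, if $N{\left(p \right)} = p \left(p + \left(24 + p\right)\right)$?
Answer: $61379$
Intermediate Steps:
$N{\left(p \right)} = p \left(24 + 2 p\right)$
$\left(N{\left(140 \right)} + 18678\right) + c{\left(-102,107 \right)} = \left(2 \cdot 140 \left(12 + 140\right) + 18678\right) + 141 = \left(2 \cdot 140 \cdot 152 + 18678\right) + 141 = \left(42560 + 18678\right) + 141 = 61238 + 141 = 61379$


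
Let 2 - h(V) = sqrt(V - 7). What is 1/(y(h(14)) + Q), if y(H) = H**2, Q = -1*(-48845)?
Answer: 6107/298363578 + sqrt(7)/596727156 ≈ 2.0473e-5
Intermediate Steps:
h(V) = 2 - sqrt(-7 + V) (h(V) = 2 - sqrt(V - 7) = 2 - sqrt(-7 + V))
Q = 48845
1/(y(h(14)) + Q) = 1/((2 - sqrt(-7 + 14))**2 + 48845) = 1/((2 - sqrt(7))**2 + 48845) = 1/(48845 + (2 - sqrt(7))**2)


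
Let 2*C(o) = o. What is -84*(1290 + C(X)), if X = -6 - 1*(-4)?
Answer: -108276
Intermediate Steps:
X = -2 (X = -6 + 4 = -2)
C(o) = o/2
-84*(1290 + C(X)) = -84*(1290 + (½)*(-2)) = -84*(1290 - 1) = -84*1289 = -108276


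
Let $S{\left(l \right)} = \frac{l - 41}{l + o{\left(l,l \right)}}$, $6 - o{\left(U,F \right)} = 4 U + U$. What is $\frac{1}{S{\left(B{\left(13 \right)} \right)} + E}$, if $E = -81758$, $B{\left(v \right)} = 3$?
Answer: $- \frac{3}{245255} \approx -1.2232 \cdot 10^{-5}$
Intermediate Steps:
$o{\left(U,F \right)} = 6 - 5 U$ ($o{\left(U,F \right)} = 6 - \left(4 U + U\right) = 6 - 5 U$)
$S{\left(l \right)} = \frac{-41 + l}{6 - 4 l}$ ($S{\left(l \right)} = \frac{l - 41}{l - \left(-6 + 5 l\right)} = \frac{-41 + l}{6 - 4 l}$)
$\frac{1}{S{\left(B{\left(13 \right)} \right)} + E} = \frac{1}{\frac{41 - 3}{2 \left(-3 + 2 \cdot 3\right)} - 81758} = \frac{1}{\frac{41 - 3}{2 \left(-3 + 6\right)} - 81758} = \frac{1}{\frac{1}{2} \cdot \frac{1}{3} \cdot 38 - 81758} = \frac{1}{\frac{19}{3} - 81758} = \frac{1}{- \frac{245255}{3}} = - \frac{3}{245255}$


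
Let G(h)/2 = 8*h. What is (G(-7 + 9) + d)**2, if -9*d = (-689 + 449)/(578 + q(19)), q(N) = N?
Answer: 3293841664/3207681 ≈ 1026.9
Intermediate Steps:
d = 80/1791 (d = -(-689 + 449)/(9*(578 + 19)) = -(-80)/(3*597) = -1/9*(-80/199) = 80/1791 ≈ 0.044668)
G(h) = 16*h (G(h) = 2*(8*h) = 16*h)
(G(-7 + 9) + d)**2 = (16*(-7 + 9) + 80/1791)**2 = (16*2 + 80/1791)**2 = (32 + 80/1791)**2 = (57392/1791)**2 = 3293841664/3207681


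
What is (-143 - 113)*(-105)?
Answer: 26880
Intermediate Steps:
(-143 - 113)*(-105) = -256*(-105) = 26880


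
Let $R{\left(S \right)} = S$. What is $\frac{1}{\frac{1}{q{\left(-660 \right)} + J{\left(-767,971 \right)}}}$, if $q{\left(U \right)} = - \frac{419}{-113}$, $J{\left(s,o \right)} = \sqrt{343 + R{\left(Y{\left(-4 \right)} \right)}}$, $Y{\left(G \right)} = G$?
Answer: $\frac{419}{113} + \sqrt{339} \approx 22.12$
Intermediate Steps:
$J{\left(s,o \right)} = \sqrt{339}$ ($J{\left(s,o \right)} = \sqrt{343 - 4} = \sqrt{339}$)
$q{\left(U \right)} = \frac{419}{113}$ ($q{\left(U \right)} = \left(-419\right) \left(- \frac{1}{113}\right) = \frac{419}{113}$)
$\frac{1}{\frac{1}{q{\left(-660 \right)} + J{\left(-767,971 \right)}}} = \frac{1}{\frac{1}{\frac{419}{113} + \sqrt{339}}} = \frac{419}{113} + \sqrt{339}$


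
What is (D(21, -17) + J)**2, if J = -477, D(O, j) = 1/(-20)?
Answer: 91030681/400 ≈ 2.2758e+5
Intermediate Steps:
D(O, j) = -1/20
(D(21, -17) + J)**2 = (-1/20 - 477)**2 = (-9541/20)**2 = 91030681/400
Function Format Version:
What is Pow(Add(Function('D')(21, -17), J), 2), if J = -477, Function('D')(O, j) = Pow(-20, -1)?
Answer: Rational(91030681, 400) ≈ 2.2758e+5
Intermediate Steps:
Function('D')(O, j) = Rational(-1, 20)
Pow(Add(Function('D')(21, -17), J), 2) = Pow(Add(Rational(-1, 20), -477), 2) = Pow(Rational(-9541, 20), 2) = Rational(91030681, 400)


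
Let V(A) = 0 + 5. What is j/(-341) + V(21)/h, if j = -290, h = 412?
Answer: 121185/140492 ≈ 0.86258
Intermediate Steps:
V(A) = 5
j/(-341) + V(21)/h = -290/(-341) + 5/412 = -290*(-1/341) + 5*(1/412) = 290/341 + 5/412 = 121185/140492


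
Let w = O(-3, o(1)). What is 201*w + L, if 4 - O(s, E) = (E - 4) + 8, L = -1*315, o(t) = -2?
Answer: 87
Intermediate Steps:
L = -315
O(s, E) = -E (O(s, E) = 4 - ((E - 4) + 8) = 4 - ((-4 + E) + 8) = 4 - (4 + E) = 4 + (-4 - E) = -E)
w = 2 (w = -1*(-2) = 2)
201*w + L = 201*2 - 315 = 402 - 315 = 87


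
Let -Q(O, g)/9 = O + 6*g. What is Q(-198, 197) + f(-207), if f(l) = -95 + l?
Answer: -9158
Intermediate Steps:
Q(O, g) = -54*g - 9*O (Q(O, g) = -9*(O + 6*g) = -54*g - 9*O)
Q(-198, 197) + f(-207) = (-54*197 - 9*(-198)) + (-95 - 207) = (-10638 + 1782) - 302 = -8856 - 302 = -9158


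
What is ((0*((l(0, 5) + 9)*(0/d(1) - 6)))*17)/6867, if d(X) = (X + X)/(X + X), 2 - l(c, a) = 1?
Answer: 0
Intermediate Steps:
l(c, a) = 1 (l(c, a) = 2 - 1*1 = 2 - 1 = 1)
d(X) = 1 (d(X) = (2*X)/((2*X)) = (2*X)*(1/(2*X)) = 1)
((0*((l(0, 5) + 9)*(0/d(1) - 6)))*17)/6867 = ((0*((1 + 9)*(0/1 - 6)))*17)/6867 = ((0*(10*(0*1 - 6)))*17)*(1/6867) = ((0*(10*(0 - 6)))*17)*(1/6867) = ((0*(10*(-6)))*17)*(1/6867) = ((0*(-60))*17)*(1/6867) = (0*17)*(1/6867) = 0*(1/6867) = 0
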